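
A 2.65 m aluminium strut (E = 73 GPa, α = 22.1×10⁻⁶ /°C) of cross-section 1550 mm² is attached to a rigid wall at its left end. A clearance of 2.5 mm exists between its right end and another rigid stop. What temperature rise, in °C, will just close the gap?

ΔT ≈ 42.7 °C

The gap closes when αΔT L = 2.5 mm, since the strut is still unstressed at that instant.
So ΔT = g/(αL) = 2.5/(22.1×10⁻⁶ × 2650) = 42.69 °C.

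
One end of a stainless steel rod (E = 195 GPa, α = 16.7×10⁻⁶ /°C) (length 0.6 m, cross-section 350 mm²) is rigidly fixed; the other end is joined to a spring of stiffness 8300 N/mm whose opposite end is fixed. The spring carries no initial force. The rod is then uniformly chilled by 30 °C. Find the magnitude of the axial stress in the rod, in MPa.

The unrestrained thermal change is αΔT L = 16.7×10⁻⁶ × 30 × 600 = 0.3006 mm.
With a force P in the spring, the elastic change of the rod is PL/(AE) and that of the spring is P/k; compatibility requires their sum to equal δ_free.
P [ L/(AE) + 1/k ] = δ_free → P [ 600/(350×195×10³) + 1/(8300) ] = 0.3006.
P = 0.3006 / 0.0001293 = 2325 N.
σ = P/A = 2325/350 = 6.644 MPa.

σ ≈ 6.64 MPa (tensile)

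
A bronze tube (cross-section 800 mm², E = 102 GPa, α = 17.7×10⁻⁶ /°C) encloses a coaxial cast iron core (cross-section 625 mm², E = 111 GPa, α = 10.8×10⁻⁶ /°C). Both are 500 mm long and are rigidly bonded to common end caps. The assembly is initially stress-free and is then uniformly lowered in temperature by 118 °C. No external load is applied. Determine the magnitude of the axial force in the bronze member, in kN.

Both members must finish at the same length. With the larger α, the bronze tends to over-contract; the plates restrain it, putting the bronze in tension and the cast iron in compression. With no external load the two internal forces are equal and opposite, magnitude P.
Setting the final lengths equal and cancelling L: (α₁ − α₂)ΔT = P/(A₁E₁) + P/(A₂E₂).
|α₁ − α₂|·ΔT = 6.9×10⁻⁶ × 118 = 0.0008142.
1/(A₁E₁) + 1/(A₂E₂) = 1/(800×102×10³) + 1/(625×111×10³) = 2.667×10⁻⁸ N⁻¹.
P = 0.0008142 / 2.667×10⁻⁸ = 30530 N = 30.53 kN.

P ≈ 30.5 kN (tensile in the bronze)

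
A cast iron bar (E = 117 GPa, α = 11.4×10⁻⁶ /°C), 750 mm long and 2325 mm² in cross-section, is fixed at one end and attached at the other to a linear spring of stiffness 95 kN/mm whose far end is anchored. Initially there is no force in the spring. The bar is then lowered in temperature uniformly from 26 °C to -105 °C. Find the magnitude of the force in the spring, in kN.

P ≈ 84.3 kN

The unrestrained thermal change is αΔT L = 11.4×10⁻⁶ × 131 × 750 = 1.12 mm.
With a force P in the spring, the elastic change of the bar is PL/(AE) and that of the spring is P/k; compatibility requires their sum to equal δ_free.
P [ L/(AE) + 1/k ] = δ_free → P [ 750/(2325×117×10³) + 1/(95×10³) ] = 1.12.
P = 1.12 / 1.328×10⁻⁵ = 84320 N.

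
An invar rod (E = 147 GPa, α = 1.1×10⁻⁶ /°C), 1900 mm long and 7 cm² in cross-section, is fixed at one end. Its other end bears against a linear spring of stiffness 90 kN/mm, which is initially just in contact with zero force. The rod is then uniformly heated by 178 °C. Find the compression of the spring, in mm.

δ ≈ 0.14 mm

Free thermal expansion: δ_free = αΔT L = 1.1×10⁻⁶ × 178 × 1900 = 0.372 mm.
Let P be the compressive force at the spring. The rod shortens elastically by PL/(AE) and the spring compresses by P/k; together these equal δ_free.
P [ L/(AE) + 1/k ] = δ_free → P [ 1900/(700×147×10³) + 1/(90×10³) ] = 0.372.
P = 0.372 / 2.958×10⁻⁵ = 12580 N.
Spring compression = P/k = 12580/(90×10³) = 0.1398 mm.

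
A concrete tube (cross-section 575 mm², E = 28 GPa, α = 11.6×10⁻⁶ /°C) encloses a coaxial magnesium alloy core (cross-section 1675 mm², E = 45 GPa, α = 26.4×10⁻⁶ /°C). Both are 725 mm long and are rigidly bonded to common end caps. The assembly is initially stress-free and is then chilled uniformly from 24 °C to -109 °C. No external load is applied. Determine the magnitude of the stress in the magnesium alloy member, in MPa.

Both members must finish at the same length. With the larger α, the magnesium alloy tends to over-contract; the plates restrain it, putting the magnesium alloy in tension and the concrete in compression. With no external load the two internal forces are equal and opposite, magnitude P.
Setting the final lengths equal and cancelling L: (α₁ − α₂)ΔT = P/(A₁E₁) + P/(A₂E₂).
|α₁ − α₂|·ΔT = 14.8×10⁻⁶ × 133 = 0.001968.
1/(A₁E₁) + 1/(A₂E₂) = 1/(575×28×10³) + 1/(1675×45×10³) = 7.538×10⁻⁸ N⁻¹.
So P = 0.001968 / 7.538×10⁻⁸ = 26.11 kN.
σ_{magnesium alloy} = P/A₂ = 26110/1675 = 15.59 MPa, tensile.

σ ≈ 15.6 MPa (tensile)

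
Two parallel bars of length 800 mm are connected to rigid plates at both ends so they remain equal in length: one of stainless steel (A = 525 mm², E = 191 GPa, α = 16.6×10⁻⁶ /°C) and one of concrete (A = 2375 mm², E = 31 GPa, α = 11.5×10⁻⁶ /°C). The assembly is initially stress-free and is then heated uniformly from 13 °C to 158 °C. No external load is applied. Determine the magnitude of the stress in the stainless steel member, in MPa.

σ ≈ 59.8 MPa (compressive)

Both members must finish at the same length. With the larger α, the stainless steel tends to over-expand; the plates restrain it, putting the stainless steel in compression and the concrete in tension. With no external load the two internal forces are equal and opposite, magnitude P.
Setting the final lengths equal and cancelling L: (α₁ − α₂)ΔT = P/(A₁E₁) + P/(A₂E₂).
|α₁ − α₂|·ΔT = 5.1×10⁻⁶ × 145 = 0.0007395.
1/(A₁E₁) + 1/(A₂E₂) = 1/(525×191×10³) + 1/(2375×31×10³) = 2.355×10⁻⁸ N⁻¹.
So P = 0.0007395 / 2.355×10⁻⁸ = 31.39 kN.
σ_{stainless steel} = P/A₁ = 31390/525 = 59.8 MPa, compressive.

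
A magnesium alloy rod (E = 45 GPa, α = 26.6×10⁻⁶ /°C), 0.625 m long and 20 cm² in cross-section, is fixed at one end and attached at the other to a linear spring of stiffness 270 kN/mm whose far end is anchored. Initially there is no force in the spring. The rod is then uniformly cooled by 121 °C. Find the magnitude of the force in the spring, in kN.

Free thermal contraction: δ_free = αΔT L = 26.6×10⁻⁶ × 121 × 625 = 2.012 mm.
With a force P in the spring, the elastic change of the rod is PL/(AE) and that of the spring is P/k; compatibility requires their sum to equal δ_free.
So P = δ_free / [L/(AE) + 1/k] = 2.012 / [ 625/(2000×45×10³) + 1/(270×10³) ].
P = 2.012 / 1.065×10⁻⁵ = 188900 N.

P ≈ 189 kN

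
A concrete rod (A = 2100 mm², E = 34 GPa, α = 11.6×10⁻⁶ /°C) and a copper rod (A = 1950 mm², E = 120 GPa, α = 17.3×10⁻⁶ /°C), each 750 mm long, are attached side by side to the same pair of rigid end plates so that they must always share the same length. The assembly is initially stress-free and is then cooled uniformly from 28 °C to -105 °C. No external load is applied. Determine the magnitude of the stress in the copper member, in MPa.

Equilibrium of a rigid end plate with no external load gives equal and opposite internal forces ±P in the two members. Since α_{copper} > α_{concrete}, cooling drives the copper into tension and the concrete into compression.
Setting the final lengths equal and cancelling L: (α₁ − α₂)ΔT = P/(A₁E₁) + P/(A₂E₂).
|α₁ − α₂|·ΔT = 5.7×10⁻⁶ × 133 = 0.0007581.
1/(A₁E₁) + 1/(A₂E₂) = 1/(2100×34×10³) + 1/(1950×120×10³) = 1.828×10⁻⁸ N⁻¹.
P = 0.0007581 / 1.828×10⁻⁸ = 41470 N = 41.47 kN.
σ_{copper} = P/A₂ = 41470/1950 = 21.27 MPa, tensile.

σ ≈ 21.3 MPa (tensile)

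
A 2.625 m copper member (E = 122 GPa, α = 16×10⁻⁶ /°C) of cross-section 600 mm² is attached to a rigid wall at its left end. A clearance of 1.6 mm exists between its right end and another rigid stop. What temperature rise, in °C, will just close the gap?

ΔT ≈ 38.1 °C

The gap closes when αΔT L = 1.6 mm, since the member is still unstressed at that instant.
ΔT = 1.6 / (16×10⁻⁶ × 2625) = 38.1 °C.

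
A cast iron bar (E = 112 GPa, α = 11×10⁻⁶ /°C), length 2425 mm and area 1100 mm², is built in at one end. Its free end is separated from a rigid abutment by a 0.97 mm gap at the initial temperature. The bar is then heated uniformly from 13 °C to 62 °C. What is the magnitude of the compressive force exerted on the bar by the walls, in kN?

P ≈ 17.1 kN

Free thermal elongation = αΔT L = 11×10⁻⁶ × 49 × 2425 = 1.307 mm.
After closing the 0.97 mm clearance, 1.307 − 0.97 = 0.3371 mm of expansion remains to be suppressed by the wall.
That suppressed elongation corresponds to σ = E·Δ/L = 112×10³ × 0.3371/2425 = 15.57 MPa.
P = σA = 15.57 × 1100 = 17.12 kN.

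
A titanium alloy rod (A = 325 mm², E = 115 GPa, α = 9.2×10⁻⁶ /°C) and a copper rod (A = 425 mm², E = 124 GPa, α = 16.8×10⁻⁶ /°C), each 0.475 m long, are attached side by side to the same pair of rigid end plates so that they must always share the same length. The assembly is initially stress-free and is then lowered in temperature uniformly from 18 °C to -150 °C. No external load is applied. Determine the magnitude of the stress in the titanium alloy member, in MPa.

Equilibrium of a rigid end plate with no external load gives equal and opposite internal forces ±P in the two members. Since α_{copper} > α_{titanium alloy}, cooling drives the copper into tension and the titanium alloy into compression.
Setting the final lengths equal and cancelling L: (α₁ − α₂)ΔT = P/(A₁E₁) + P/(A₂E₂).
|α₁ − α₂|·ΔT = 7.6×10⁻⁶ × 168 = 0.001277.
1/(A₁E₁) + 1/(A₂E₂) = 1/(325×115×10³) + 1/(425×124×10³) = 4.573×10⁻⁸ N⁻¹.
So P = 0.001277 / 4.573×10⁻⁸ = 27.92 kN.
σ_{titanium alloy} = P/A₁ = 27920/325 = 85.91 MPa, compressive.

σ ≈ 85.9 MPa (compressive)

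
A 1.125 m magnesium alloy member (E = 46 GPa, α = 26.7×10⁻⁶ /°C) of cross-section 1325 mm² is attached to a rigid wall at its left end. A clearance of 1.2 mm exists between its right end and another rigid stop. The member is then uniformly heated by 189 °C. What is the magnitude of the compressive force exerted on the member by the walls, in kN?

P ≈ 243 kN

If the wall were absent the member would grow by αΔT L = 26.7×10⁻⁶ × 189 × 1125 = 5.677 mm.
After closing the 1.2 mm clearance, 5.677 − 1.2 = 4.477 mm of expansion remains to be suppressed by the wall.
Compatibility: PL/(AE) = 4.477 mm, so σ = P/A = E × (4.477/1125) = 183.1 MPa.
P = σA = 183.1 × 1325 = 242.6 kN.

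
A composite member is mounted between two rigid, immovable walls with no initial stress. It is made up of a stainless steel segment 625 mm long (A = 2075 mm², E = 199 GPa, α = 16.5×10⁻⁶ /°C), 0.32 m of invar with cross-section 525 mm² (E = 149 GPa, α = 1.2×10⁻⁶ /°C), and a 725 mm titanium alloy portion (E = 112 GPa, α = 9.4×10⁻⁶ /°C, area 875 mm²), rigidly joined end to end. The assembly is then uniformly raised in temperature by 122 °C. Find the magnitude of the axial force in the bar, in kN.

P ≈ 164 kN (compressive)

With the walls removed the bar would change length by δ_free = Σ αᵢΔT Lᵢ = 16.5×10⁻⁶×122×625 + 1.2×10⁻⁶×122×320 + 9.4×10⁻⁶×122×725 = 2.136 mm.
Since the ends are fixed, an axial force P builds up, equal in every segment, with P · Σ Lᵢ/(AᵢEᵢ) = δ_free.
The series flexibility is Σ Lᵢ/(AᵢEᵢ) = 625/(2075×199×10³) + 320/(525×149×10³) + 725/(875×112×10³) = 1.3×10⁻⁵ mm/N.
P = 2.136 / 1.3×10⁻⁵ = 164300 N = 164.3 kN, compressive.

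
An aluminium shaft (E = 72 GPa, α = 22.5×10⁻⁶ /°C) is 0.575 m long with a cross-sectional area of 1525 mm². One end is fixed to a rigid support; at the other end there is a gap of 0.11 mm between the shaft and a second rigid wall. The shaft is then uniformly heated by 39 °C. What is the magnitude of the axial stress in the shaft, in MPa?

Unrestrained expansion: δ_free = αΔT L = 22.5×10⁻⁶ × 39 × 575 = 0.5046 mm.
The gap closes (δ_free > 0.11 mm) and the wall then resists a further 0.5046 − 0.11 = 0.3946 mm of expansion.
So σ = E(δ_free − g)/L = 72×10³ × 0.3946/575 = 49.41 MPa.

σ ≈ 49.4 MPa (compressive)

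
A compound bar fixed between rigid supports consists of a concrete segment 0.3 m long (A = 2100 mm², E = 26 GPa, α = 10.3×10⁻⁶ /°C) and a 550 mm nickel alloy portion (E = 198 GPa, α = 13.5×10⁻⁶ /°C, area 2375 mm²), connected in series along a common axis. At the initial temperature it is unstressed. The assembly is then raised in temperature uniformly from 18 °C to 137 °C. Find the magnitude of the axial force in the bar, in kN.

P ≈ 188 kN (compressive)

With the walls removed the bar would change length by δ_free = Σ αᵢΔT Lᵢ = 10.3×10⁻⁶×119×300 + 13.5×10⁻⁶×119×550 = 1.251 mm.
Since the ends are fixed, an axial force P builds up, equal in every segment, with P · Σ Lᵢ/(AᵢEᵢ) = δ_free.
The series flexibility is Σ Lᵢ/(AᵢEᵢ) = 300/(2100×26×10³) + 550/(2375×198×10³) = 6.664×10⁻⁶ mm/N.
Hence P = δ_free / Σ(L/AE) = 1.251/6.664×10⁻⁶ = 187.8 kN (compressive).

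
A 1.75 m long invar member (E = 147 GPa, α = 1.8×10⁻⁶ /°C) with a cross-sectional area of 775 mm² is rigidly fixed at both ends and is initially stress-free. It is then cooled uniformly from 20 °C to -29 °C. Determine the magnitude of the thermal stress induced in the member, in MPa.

With length fixed, the mechanical strain must cancel the thermal strain αΔT = 1.8×10⁻⁶ × 49 = 88.2×10⁻⁶.
σ = EαΔT = 147×10³ × 1.8×10⁻⁶ × 49 = 12.97 MPa (tensile; the member is trying to contract).

σ ≈ 13 MPa (tensile)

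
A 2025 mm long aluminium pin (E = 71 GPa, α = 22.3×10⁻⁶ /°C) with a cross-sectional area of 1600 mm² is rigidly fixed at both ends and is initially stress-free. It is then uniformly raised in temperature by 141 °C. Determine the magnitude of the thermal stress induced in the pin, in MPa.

The supports are rigid, so the total axial strain is zero. The restrained thermal strain is ε = αΔT = 22.3×10⁻⁶ × 141 = 3144.3×10⁻⁶.
Hence σ = E·αΔT = 71×10³ × 3144.3×10⁻⁶ = 223.2 MPa, compressive.

σ ≈ 223 MPa (compressive)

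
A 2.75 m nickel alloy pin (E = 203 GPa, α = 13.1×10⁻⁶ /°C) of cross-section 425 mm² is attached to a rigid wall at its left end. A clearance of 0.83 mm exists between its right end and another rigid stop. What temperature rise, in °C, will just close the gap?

ΔT ≈ 23 °C

Contact occurs when the free expansion equals the gap: αΔT L = 0.83 mm.
ΔT = 0.83 / (13.1×10⁻⁶ × 2750) = 23.04 °C.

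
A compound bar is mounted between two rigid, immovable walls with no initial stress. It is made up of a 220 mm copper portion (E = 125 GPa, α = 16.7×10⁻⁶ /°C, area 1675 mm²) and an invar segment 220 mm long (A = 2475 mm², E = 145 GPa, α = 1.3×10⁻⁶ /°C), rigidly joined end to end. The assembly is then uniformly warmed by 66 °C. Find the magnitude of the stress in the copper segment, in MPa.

With the walls removed the bar would change length by δ_free = Σ αᵢΔT Lᵢ = 16.7×10⁻⁶×66×220 + 1.3×10⁻⁶×66×220 = 0.2614 mm.
The walls prevent any net length change, so an axial force P (same in every segment) develops. Compatibility: P · Σ Lᵢ/(AᵢEᵢ) = δ_free.
The series flexibility is Σ Lᵢ/(AᵢEᵢ) = 220/(1675×125×10³) + 220/(2475×145×10³) = 1.664×10⁻⁶ mm/N.
So P = 0.2614 / 1.664×10⁻⁶ = 157.1 kN, compressive.
σ_{copper} = P / A = 157100 / 1675 = 93.78 MPa.

σ ≈ 93.8 MPa (compressive)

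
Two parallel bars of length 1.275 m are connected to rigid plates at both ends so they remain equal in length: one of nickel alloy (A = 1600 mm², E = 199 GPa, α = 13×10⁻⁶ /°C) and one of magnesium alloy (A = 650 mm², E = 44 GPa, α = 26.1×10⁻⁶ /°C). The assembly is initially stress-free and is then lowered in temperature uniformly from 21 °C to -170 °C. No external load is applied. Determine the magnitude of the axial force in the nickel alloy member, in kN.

P ≈ 65.7 kN (compressive in the nickel alloy)

Both members must finish at the same length. With the larger α, the magnesium alloy tends to over-contract; the plates restrain it, putting the magnesium alloy in tension and the nickel alloy in compression. With no external load the two internal forces are equal and opposite, magnitude P.
Compatibility of the two members (thermal + elastic change equal): (α₁ − α₂)ΔT = P·[1/(A₁E₁) + 1/(A₂E₂)].
|α₁ − α₂|·ΔT = 13.1×10⁻⁶ × 191 = 0.002502.
1/(A₁E₁) + 1/(A₂E₂) = 1/(1600×199×10³) + 1/(650×44×10³) = 3.811×10⁻⁸ N⁻¹.
So P = 0.002502 / 3.811×10⁻⁸ = 65.66 kN.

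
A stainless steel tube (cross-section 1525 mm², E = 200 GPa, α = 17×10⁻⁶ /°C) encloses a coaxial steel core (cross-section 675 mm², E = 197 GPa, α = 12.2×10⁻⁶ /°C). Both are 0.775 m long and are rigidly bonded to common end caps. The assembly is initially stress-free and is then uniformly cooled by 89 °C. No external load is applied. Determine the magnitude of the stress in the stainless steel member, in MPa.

Equilibrium of a rigid end plate with no external load gives equal and opposite internal forces ±P in the two members. Since α_{stainless steel} > α_{steel}, cooling drives the stainless steel into tension and the steel into compression.
Compatibility of the two members (thermal + elastic change equal): (α₁ − α₂)ΔT = P·[1/(A₁E₁) + 1/(A₂E₂)].
|α₁ − α₂|·ΔT = 4.8×10⁻⁶ × 89 = 0.0004272.
1/(A₁E₁) + 1/(A₂E₂) = 1/(1525×200×10³) + 1/(675×197×10³) = 1.08×10⁻⁸ N⁻¹.
P = 0.0004272 / 1.08×10⁻⁸ = 39560 N = 39.56 kN.
σ_{stainless steel} = P/A₁ = 39560/1525 = 25.94 MPa, tensile.

σ ≈ 25.9 MPa (tensile)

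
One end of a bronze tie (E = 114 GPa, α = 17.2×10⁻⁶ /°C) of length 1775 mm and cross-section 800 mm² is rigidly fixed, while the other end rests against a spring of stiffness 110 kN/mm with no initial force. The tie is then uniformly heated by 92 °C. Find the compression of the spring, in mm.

The unrestrained thermal change is αΔT L = 17.2×10⁻⁶ × 92 × 1775 = 2.809 mm.
Let P be the compressive force at the spring. The tie shortens elastically by PL/(AE) and the spring compresses by P/k; together these equal δ_free.
So P = δ_free / [L/(AE) + 1/k] = 2.809 / [ 1775/(800×114×10³) + 1/(110×10³) ].
P = 2.809 / 2.855×10⁻⁵ = 98370 N.
Spring compression = P/k = 98370/(110×10³) = 0.8943 mm.

δ ≈ 0.894 mm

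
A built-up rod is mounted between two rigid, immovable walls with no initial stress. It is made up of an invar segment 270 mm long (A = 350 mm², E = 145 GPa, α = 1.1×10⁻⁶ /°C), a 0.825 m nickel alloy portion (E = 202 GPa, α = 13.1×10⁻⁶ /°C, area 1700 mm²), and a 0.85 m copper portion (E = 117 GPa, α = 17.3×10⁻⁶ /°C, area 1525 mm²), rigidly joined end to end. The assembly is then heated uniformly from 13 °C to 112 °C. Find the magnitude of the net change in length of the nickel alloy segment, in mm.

If the supports were absent, the total length change would be Σ αᵢΔT Lᵢ = 1.1×10⁻⁶×99×270 + 13.1×10⁻⁶×99×825 + 17.3×10⁻⁶×99×850 = 2.555 mm.
Since the ends are fixed, an axial force P builds up, equal in every segment, with P · Σ Lᵢ/(AᵢEᵢ) = δ_free.
The series flexibility is Σ Lᵢ/(AᵢEᵢ) = 270/(350×145×10³) + 825/(1700×202×10³) + 850/(1525×117×10³) = 1.249×10⁻⁵ mm/N.
Hence P = δ_free / Σ(L/AE) = 2.555/1.249×10⁻⁵ = 204.6 kN (compressive).
For the nickel alloy segment, free thermal change = 13.1×10⁻⁶×99×825 = 1.07 mm and elastic change from P = 204600×825/(1700×202×10³) = 0.4916 mm; these oppose, so the net change is 0.578 mm (segment lengthens).

|ΔL| ≈ 0.578 mm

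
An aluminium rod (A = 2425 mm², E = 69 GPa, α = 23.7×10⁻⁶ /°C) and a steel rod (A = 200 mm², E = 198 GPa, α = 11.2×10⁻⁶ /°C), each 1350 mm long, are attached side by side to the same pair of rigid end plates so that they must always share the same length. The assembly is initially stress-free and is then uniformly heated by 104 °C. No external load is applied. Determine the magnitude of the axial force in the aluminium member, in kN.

P ≈ 41.6 kN (compressive in the aluminium)

Both members must finish at the same length. With the larger α, the aluminium tends to over-expand; the plates restrain it, putting the aluminium in compression and the steel in tension. With no external load the two internal forces are equal and opposite, magnitude P.
Equating the net (thermal + elastic) strains gives |α₁ − α₂|·ΔT = P·[1/(A₁E₁) + 1/(A₂E₂)].
|α₁ − α₂|·ΔT = 12.5×10⁻⁶ × 104 = 0.0013.
1/(A₁E₁) + 1/(A₂E₂) = 1/(2425×69×10³) + 1/(200×198×10³) = 3.123×10⁻⁸ N⁻¹.
So P = 0.0013 / 3.123×10⁻⁸ = 41.63 kN.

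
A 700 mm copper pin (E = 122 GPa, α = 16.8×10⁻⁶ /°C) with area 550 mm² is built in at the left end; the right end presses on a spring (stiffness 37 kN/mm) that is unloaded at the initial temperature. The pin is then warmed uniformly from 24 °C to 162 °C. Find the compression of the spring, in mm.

δ ≈ 1.17 mm

If the spring were absent the pin would lengthen by αΔT L = 16.8×10⁻⁶ × 138 × 700 = 1.623 mm.
With a force P in the spring, the elastic change of the pin is PL/(AE) and that of the spring is P/k; compatibility requires their sum to equal δ_free.
So P = δ_free / [L/(AE) + 1/k] = 1.623 / [ 700/(550×122×10³) + 1/(37×10³) ].
P = 1.623 / 3.746×10⁻⁵ = 43320 N.
Spring compression = P/k = 43320/(37×10³) = 1.171 mm.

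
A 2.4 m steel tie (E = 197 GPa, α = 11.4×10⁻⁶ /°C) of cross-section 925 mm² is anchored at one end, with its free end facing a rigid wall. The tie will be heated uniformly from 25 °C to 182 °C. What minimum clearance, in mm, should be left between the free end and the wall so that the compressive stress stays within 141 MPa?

With no wall the tie would lengthen by αΔT L = 11.4×10⁻⁶ × 157 × 2400 = 4.296 mm.
At the allowable stress the elastic shortening the wall may impose is σL/E = 141 × 2400 / (197×10³) = 1.718 mm.
So the gap has to take up the difference, g_min = δ_free − σL/E = 4.296 − 1.718 = 2.578 mm.

g ≈ 2.58 mm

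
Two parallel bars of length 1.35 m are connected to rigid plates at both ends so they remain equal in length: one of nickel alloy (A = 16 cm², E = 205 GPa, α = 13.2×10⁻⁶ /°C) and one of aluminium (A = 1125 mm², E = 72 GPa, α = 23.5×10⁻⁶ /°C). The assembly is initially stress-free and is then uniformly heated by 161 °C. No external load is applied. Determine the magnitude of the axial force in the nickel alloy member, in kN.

P ≈ 108 kN (tensile in the nickel alloy)

Both members must finish at the same length. With the larger α, the aluminium tends to over-expand; the plates restrain it, putting the aluminium in compression and the nickel alloy in tension. With no external load the two internal forces are equal and opposite, magnitude P.
Equating the net (thermal + elastic) strains gives |α₁ − α₂|·ΔT = P·[1/(A₁E₁) + 1/(A₂E₂)].
|α₁ − α₂|·ΔT = 10.3×10⁻⁶ × 161 = 0.001658.
1/(A₁E₁) + 1/(A₂E₂) = 1/(1600×205×10³) + 1/(1125×72×10³) = 1.539×10⁻⁸ N⁻¹.
So P = 0.001658 / 1.539×10⁻⁸ = 107.7 kN.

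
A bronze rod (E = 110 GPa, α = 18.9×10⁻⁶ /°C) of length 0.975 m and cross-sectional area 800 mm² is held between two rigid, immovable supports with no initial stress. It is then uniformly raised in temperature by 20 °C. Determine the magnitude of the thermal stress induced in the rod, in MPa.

With length fixed, the mechanical strain must cancel the thermal strain αΔT = 18.9×10⁻⁶ × 20 = 378×10⁻⁶.
σ = EαΔT = 110×10³ × 18.9×10⁻⁶ × 20 = 41.58 MPa (compressive; the rod is trying to expand).

σ ≈ 41.6 MPa (compressive)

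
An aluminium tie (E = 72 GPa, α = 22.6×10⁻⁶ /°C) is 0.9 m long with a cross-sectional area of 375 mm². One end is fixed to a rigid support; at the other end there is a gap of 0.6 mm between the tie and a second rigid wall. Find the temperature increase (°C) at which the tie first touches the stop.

ΔT ≈ 29.5 °C

The gap closes when αΔT L = 0.6 mm, since the tie is still unstressed at that instant.
ΔT = 0.6 / (22.6×10⁻⁶ × 900) = 29.5 °C.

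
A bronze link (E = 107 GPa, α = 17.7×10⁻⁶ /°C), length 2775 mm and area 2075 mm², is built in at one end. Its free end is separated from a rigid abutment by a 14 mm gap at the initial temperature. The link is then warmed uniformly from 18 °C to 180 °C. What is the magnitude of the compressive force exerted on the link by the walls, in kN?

If the wall were absent the link would grow by αΔT L = 17.7×10⁻⁶ × 162 × 2775 = 7.957 mm.
Since δ_free = 7.96 mm is less than the 14 mm gap, the link never touches the wall. No axial force develops.

P ≈ 0 kN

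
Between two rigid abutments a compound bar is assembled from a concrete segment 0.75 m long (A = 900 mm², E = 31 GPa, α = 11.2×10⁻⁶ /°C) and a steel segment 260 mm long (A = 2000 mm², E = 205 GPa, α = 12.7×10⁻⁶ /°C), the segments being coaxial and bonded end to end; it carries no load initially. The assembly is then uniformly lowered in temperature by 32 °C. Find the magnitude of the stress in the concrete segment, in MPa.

If the supports were absent, the total length change would be Σ αᵢΔT Lᵢ = 11.2×10⁻⁶×32×750 + 12.7×10⁻⁶×32×260 = 0.3745 mm.
The walls prevent any net length change, so an axial force P (same in every segment) develops. Compatibility: P · Σ Lᵢ/(AᵢEᵢ) = δ_free.
The series flexibility is Σ Lᵢ/(AᵢEᵢ) = 750/(900×31×10³) + 260/(2000×205×10³) = 2.752×10⁻⁵ mm/N.
So P = 0.3745 / 2.752×10⁻⁵ = 13.61 kN, tensile.
σ_{concrete} = P / A = 13610 / 900 = 15.12 MPa.

σ ≈ 15.1 MPa (tensile)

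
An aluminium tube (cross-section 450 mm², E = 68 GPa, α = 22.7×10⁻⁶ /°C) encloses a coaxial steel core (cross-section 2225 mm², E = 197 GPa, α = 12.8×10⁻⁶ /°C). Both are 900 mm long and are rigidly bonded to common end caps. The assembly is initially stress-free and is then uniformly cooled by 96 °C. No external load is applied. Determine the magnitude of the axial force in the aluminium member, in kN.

P ≈ 27.2 kN (tensile in the aluminium)

Equilibrium of a rigid end plate with no external load gives equal and opposite internal forces ±P in the two members. Since α_{aluminium} > α_{steel}, cooling drives the aluminium into tension and the steel into compression.
Equating the net (thermal + elastic) strains gives |α₁ − α₂|·ΔT = P·[1/(A₁E₁) + 1/(A₂E₂)].
|α₁ − α₂|·ΔT = 9.9×10⁻⁶ × 96 = 0.0009504.
1/(A₁E₁) + 1/(A₂E₂) = 1/(450×68×10³) + 1/(2225×197×10³) = 3.496×10⁻⁸ N⁻¹.
So P = 0.0009504 / 3.496×10⁻⁸ = 27.18 kN.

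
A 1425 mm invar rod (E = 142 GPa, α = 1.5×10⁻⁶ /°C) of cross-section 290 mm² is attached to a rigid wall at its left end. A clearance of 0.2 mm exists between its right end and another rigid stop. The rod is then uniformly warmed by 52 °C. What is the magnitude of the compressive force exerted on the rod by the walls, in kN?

If the wall were absent the rod would grow by αΔT L = 1.5×10⁻⁶ × 52 × 1425 = 0.1111 mm.
This is smaller than the 0.2 mm clearance, so the rod expands freely without reaching the stop — the stress is zero.

P ≈ 0 kN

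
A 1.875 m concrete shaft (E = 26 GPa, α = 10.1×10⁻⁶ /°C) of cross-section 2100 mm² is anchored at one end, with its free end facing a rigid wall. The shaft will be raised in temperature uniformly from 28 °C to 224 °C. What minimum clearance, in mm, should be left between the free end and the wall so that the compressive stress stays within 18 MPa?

g ≈ 2.41 mm

Free expansion if unrestrained: δ_free = αΔT L = 10.1×10⁻⁶ × 196 × 1875 = 3.712 mm.
A stress of 18 MPa corresponds to the wall pushing the shaft back by σL/E = 18×1875/(26×10³) = 1.298 mm.
The gap must absorb the remainder: g_min = 3.712 − 1.298 = 2.414 mm.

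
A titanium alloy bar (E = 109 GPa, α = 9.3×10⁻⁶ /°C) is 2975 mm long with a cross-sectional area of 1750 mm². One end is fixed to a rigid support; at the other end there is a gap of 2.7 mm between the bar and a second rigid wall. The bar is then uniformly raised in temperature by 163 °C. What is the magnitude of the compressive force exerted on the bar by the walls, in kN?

P ≈ 116 kN

Unrestrained expansion: δ_free = αΔT L = 9.3×10⁻⁶ × 163 × 2975 = 4.51 mm.
After closing the 2.7 mm clearance, 4.51 − 2.7 = 1.81 mm of expansion remains to be suppressed by the wall.
That suppressed elongation corresponds to σ = E·Δ/L = 109×10³ × 1.81/2975 = 66.31 MPa.
Force on the wall = σA = 66.31 × 1750 mm² = 116 kN.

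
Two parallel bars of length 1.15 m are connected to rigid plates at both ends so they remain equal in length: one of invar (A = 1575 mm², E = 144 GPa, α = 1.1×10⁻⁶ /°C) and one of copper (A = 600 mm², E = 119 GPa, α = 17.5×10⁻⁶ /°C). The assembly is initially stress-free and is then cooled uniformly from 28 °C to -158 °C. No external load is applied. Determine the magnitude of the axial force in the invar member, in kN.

P ≈ 166 kN (compressive in the invar)

The copper has the larger α, so on cooling it would change length more than the invar if both were free. The rigid plates force a common final length, so the copper is put into tension and the invar into compression, with equal and opposite forces P (no external load).
Equating the net (thermal + elastic) strains gives |α₁ − α₂|·ΔT = P·[1/(A₁E₁) + 1/(A₂E₂)].
|α₁ − α₂|·ΔT = 16.4×10⁻⁶ × 186 = 0.00305.
1/(A₁E₁) + 1/(A₂E₂) = 1/(1575×144×10³) + 1/(600×119×10³) = 1.841×10⁻⁸ N⁻¹.
P = 0.00305 / 1.841×10⁻⁸ = 165600 N = 165.6 kN.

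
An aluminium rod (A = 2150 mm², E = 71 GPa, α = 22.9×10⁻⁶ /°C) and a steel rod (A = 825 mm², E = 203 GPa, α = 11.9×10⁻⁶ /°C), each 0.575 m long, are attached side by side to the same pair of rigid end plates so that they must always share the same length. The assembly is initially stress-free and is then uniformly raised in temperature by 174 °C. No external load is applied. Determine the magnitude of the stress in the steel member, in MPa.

σ ≈ 185 MPa (tensile)

Both members must finish at the same length. With the larger α, the aluminium tends to over-expand; the plates restrain it, putting the aluminium in compression and the steel in tension. With no external load the two internal forces are equal and opposite, magnitude P.
Setting the final lengths equal and cancelling L: (α₁ − α₂)ΔT = P/(A₁E₁) + P/(A₂E₂).
|α₁ − α₂|·ΔT = 11×10⁻⁶ × 174 = 0.001914.
1/(A₁E₁) + 1/(A₂E₂) = 1/(2150×71×10³) + 1/(825×203×10³) = 1.252×10⁻⁸ N⁻¹.
P = 0.001914 / 1.252×10⁻⁸ = 152900 N = 152.9 kN.
σ_{steel} = P/A₂ = 152900/825 = 185.3 MPa, tensile.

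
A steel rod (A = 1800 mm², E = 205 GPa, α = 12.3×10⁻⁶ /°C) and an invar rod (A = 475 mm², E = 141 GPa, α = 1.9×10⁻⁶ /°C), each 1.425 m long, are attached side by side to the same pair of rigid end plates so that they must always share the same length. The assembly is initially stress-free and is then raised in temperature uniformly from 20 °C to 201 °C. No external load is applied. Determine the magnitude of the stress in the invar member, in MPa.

σ ≈ 225 MPa (tensile)

Equilibrium of a rigid end plate with no external load gives equal and opposite internal forces ±P in the two members. Since α_{steel} > α_{invar}, heating drives the steel into compression and the invar into tension.
Setting the final lengths equal and cancelling L: (α₁ − α₂)ΔT = P/(A₁E₁) + P/(A₂E₂).
|α₁ − α₂|·ΔT = 10.4×10⁻⁶ × 181 = 0.001882.
1/(A₁E₁) + 1/(A₂E₂) = 1/(1800×205×10³) + 1/(475×141×10³) = 1.764×10⁻⁸ N⁻¹.
So P = 0.001882 / 1.764×10⁻⁸ = 106.7 kN.
σ_{invar} = P/A₂ = 106700/475 = 224.6 MPa, tensile.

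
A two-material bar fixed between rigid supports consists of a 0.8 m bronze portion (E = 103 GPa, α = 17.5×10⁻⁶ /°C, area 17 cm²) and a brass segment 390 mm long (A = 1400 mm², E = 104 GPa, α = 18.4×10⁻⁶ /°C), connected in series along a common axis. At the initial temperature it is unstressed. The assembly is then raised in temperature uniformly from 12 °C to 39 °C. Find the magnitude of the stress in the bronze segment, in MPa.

If the supports were absent, the total length change would be Σ αᵢΔT Lᵢ = 17.5×10⁻⁶×27×800 + 18.4×10⁻⁶×27×390 = 0.5718 mm.
The walls prevent any net length change, so an axial force P (same in every segment) develops. Compatibility: P · Σ Lᵢ/(AᵢEᵢ) = δ_free.
The series flexibility is Σ Lᵢ/(AᵢEᵢ) = 800/(1700×103×10³) + 390/(1400×104×10³) = 7.247×10⁻⁶ mm/N.
So P = 0.5718 / 7.247×10⁻⁶ = 78.89 kN, compressive.
σ_{bronze} = P / A = 78890 / 1700 = 46.41 MPa.

σ ≈ 46.4 MPa (compressive)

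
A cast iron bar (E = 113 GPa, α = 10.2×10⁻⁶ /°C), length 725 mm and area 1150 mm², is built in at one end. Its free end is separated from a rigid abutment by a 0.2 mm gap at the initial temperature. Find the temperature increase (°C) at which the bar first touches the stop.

ΔT ≈ 27 °C

The gap closes when αΔT L = 0.2 mm, since the bar is still unstressed at that instant.
ΔT = 0.2 / (10.2×10⁻⁶ × 725) = 27.05 °C.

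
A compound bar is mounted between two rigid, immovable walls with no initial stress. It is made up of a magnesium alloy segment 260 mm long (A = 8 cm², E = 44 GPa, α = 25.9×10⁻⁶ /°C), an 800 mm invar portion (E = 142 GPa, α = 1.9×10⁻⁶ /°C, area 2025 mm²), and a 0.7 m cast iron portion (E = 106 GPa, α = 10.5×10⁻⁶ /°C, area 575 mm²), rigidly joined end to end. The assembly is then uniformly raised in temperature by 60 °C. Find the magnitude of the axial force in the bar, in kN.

P ≈ 43.2 kN (compressive)

If the supports were absent, the total length change would be Σ αᵢΔT Lᵢ = 25.9×10⁻⁶×60×260 + 1.9×10⁻⁶×60×800 + 10.5×10⁻⁶×60×700 = 0.9362 mm.
The walls prevent any net length change, so an axial force P (same in every segment) develops. Compatibility: P · Σ Lᵢ/(AᵢEᵢ) = δ_free.
The series flexibility is Σ Lᵢ/(AᵢEᵢ) = 260/(800×44×10³) + 800/(2025×142×10³) + 700/(575×106×10³) = 2.165×10⁻⁵ mm/N.
P = 0.9362 / 2.165×10⁻⁵ = 43240 N = 43.24 kN, compressive.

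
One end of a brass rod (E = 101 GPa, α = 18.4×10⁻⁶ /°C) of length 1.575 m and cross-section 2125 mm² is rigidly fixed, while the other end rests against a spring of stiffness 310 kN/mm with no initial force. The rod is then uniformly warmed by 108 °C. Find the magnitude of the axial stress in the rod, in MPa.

Free thermal expansion: δ_free = αΔT L = 18.4×10⁻⁶ × 108 × 1575 = 3.13 mm.
With a force P in the spring, the elastic change of the rod is PL/(AE) and that of the spring is P/k; compatibility requires their sum to equal δ_free.
So P = δ_free / [L/(AE) + 1/k] = 3.13 / [ 1575/(2125×101×10³) + 1/(310×10³) ].
P = 3.13 / 1.056×10⁻⁵ = 296300 N.
σ = P/A = 296300/2125 = 139.4 MPa.

σ ≈ 139 MPa (compressive)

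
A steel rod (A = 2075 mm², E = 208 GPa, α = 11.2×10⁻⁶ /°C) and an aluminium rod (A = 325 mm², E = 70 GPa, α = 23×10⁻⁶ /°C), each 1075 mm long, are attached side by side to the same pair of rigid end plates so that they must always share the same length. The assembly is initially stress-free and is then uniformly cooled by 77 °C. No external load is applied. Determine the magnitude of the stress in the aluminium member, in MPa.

Equilibrium of a rigid end plate with no external load gives equal and opposite internal forces ±P in the two members. Since α_{aluminium} > α_{steel}, cooling drives the aluminium into tension and the steel into compression.
Equating the net (thermal + elastic) strains gives |α₁ − α₂|·ΔT = P·[1/(A₁E₁) + 1/(A₂E₂)].
|α₁ − α₂|·ΔT = 11.8×10⁻⁶ × 77 = 0.0009086.
1/(A₁E₁) + 1/(A₂E₂) = 1/(2075×208×10³) + 1/(325×70×10³) = 4.627×10⁻⁸ N⁻¹.
So P = 0.0009086 / 4.627×10⁻⁸ = 19.64 kN.
σ_{aluminium} = P/A₂ = 19640/325 = 60.42 MPa, tensile.

σ ≈ 60.4 MPa (tensile)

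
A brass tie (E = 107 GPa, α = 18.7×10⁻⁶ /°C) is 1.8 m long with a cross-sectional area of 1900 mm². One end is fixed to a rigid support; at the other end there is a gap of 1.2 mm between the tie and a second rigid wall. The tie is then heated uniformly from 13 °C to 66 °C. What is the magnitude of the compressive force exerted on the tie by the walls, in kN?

P ≈ 66 kN

Free thermal elongation = αΔT L = 18.7×10⁻⁶ × 53 × 1800 = 1.784 mm.
This exceeds the 1.2 mm gap, so the wall pushes back. The portion of expansion that must be recovered elastically is δ_free − gap = 1.784 − 1.2 = 0.584 mm.
Compatibility: PL/(AE) = 0.584 mm, so σ = P/A = E × (0.584/1800) = 34.71 MPa.
P = σA = 34.71 × 1900 = 65.96 kN.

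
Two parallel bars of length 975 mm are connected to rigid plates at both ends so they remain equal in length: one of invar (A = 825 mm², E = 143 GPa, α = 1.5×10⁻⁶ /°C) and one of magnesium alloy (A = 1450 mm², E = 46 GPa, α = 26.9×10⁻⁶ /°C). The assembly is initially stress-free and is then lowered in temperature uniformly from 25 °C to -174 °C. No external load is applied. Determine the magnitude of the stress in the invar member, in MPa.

σ ≈ 261 MPa (compressive)

The magnesium alloy has the larger α, so on cooling it would change length more than the invar if both were free. The rigid plates force a common final length, so the magnesium alloy is put into tension and the invar into compression, with equal and opposite forces P (no external load).
Equating the net (thermal + elastic) strains gives |α₁ − α₂|·ΔT = P·[1/(A₁E₁) + 1/(A₂E₂)].
|α₁ − α₂|·ΔT = 25.4×10⁻⁶ × 199 = 0.005055.
1/(A₁E₁) + 1/(A₂E₂) = 1/(825×143×10³) + 1/(1450×46×10³) = 2.347×10⁻⁸ N⁻¹.
P = 0.005055 / 2.347×10⁻⁸ = 215400 N = 215.4 kN.
σ_{invar} = P/A₁ = 215400/825 = 261.1 MPa, compressive.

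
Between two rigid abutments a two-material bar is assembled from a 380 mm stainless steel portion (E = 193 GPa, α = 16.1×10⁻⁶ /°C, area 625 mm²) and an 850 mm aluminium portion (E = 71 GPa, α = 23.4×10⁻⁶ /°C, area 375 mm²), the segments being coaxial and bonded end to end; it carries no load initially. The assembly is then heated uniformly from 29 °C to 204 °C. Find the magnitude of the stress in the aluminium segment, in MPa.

If the supports were absent, the total length change would be Σ αᵢΔT Lᵢ = 16.1×10⁻⁶×175×380 + 23.4×10⁻⁶×175×850 = 4.551 mm.
The rigid supports impose zero overall length change; the single axial force P common to all segments must satisfy P Σ Lᵢ/(AᵢEᵢ) = δ_free.
The series flexibility is Σ Lᵢ/(AᵢEᵢ) = 380/(625×193×10³) + 850/(375×71×10³) = 3.508×10⁻⁵ mm/N.
Hence P = δ_free / Σ(L/AE) = 4.551/3.508×10⁻⁵ = 129.8 kN (compressive).
σ_{aluminium} = P / A = 129800 / 375 = 346 MPa.

σ ≈ 346 MPa (compressive)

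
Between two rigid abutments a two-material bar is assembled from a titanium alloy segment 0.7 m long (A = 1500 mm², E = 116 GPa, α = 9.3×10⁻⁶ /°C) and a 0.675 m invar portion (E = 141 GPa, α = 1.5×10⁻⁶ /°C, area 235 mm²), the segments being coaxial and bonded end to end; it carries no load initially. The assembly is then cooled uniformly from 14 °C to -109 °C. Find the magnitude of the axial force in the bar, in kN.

With the walls removed the bar would change length by δ_free = Σ αᵢΔT Lᵢ = 9.3×10⁻⁶×123×700 + 1.5×10⁻⁶×123×675 = 0.9253 mm.
The rigid supports impose zero overall length change; the single axial force P common to all segments must satisfy P Σ Lᵢ/(AᵢEᵢ) = δ_free.
Σ Lᵢ/(AᵢEᵢ) = 700/(1500×116×10³) + 675/(235×141×10³) = 2.439×10⁻⁵ mm/N.
Hence P = δ_free / Σ(L/AE) = 0.9253/2.439×10⁻⁵ = 37.93 kN (tensile).

P ≈ 37.9 kN (tensile)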